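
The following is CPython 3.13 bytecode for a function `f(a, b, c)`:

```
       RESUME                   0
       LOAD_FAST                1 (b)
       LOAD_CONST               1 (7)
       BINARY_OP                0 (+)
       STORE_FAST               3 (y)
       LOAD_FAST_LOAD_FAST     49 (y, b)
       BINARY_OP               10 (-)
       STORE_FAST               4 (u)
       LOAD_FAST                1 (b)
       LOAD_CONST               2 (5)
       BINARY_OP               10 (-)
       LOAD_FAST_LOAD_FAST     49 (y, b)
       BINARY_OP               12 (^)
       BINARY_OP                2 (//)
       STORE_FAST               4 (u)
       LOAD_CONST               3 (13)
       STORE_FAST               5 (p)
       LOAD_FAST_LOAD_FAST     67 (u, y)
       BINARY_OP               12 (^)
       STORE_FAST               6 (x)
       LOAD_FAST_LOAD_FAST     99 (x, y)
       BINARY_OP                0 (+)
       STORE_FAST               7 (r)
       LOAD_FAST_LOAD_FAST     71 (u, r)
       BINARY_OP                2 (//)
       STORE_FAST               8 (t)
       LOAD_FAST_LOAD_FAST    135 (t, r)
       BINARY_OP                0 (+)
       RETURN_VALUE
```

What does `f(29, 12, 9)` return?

LOAD_FAST b → push 12. Stack: [12]
LOAD_CONST → push 7. Stack: [12, 7]
BINARY_OP + → 12 + 7 = 19. Stack: [19]
STORE_FAST y → y=19. Stack: []
LOAD_FAST_LOAD_FAST y,b → push 19,12. Stack: [19, 12]
BINARY_OP - → 19 - 12 = 7. Stack: [7]
STORE_FAST u → u=7. Stack: []
LOAD_FAST b → push 12. Stack: [12]
LOAD_CONST → push 5. Stack: [12, 5]
BINARY_OP - → 12 - 5 = 7. Stack: [7]
LOAD_FAST_LOAD_FAST y,b → push 19,12. Stack: [7, 19, 12]
BINARY_OP ^ → 19 ^ 12 = 31. Stack: [7, 31]
BINARY_OP // → 7 // 31 = 0. Stack: [0]
STORE_FAST u → u=0. Stack: []
LOAD_CONST → push 13. Stack: [13]
STORE_FAST p → p=13. Stack: []
LOAD_FAST_LOAD_FAST u,y → push 0,19. Stack: [0, 19]
BINARY_OP ^ → 0 ^ 19 = 19. Stack: [19]
STORE_FAST x → x=19. Stack: []
LOAD_FAST_LOAD_FAST x,y → push 19,19. Stack: [19, 19]
BINARY_OP + → 19 + 19 = 38. Stack: [38]
STORE_FAST r → r=38. Stack: []
LOAD_FAST_LOAD_FAST u,r → push 0,38. Stack: [0, 38]
BINARY_OP // → 0 // 38 = 0. Stack: [0]
STORE_FAST t → t=0. Stack: []
LOAD_FAST_LOAD_FAST t,r → push 0,38. Stack: [0, 38]
BINARY_OP + → 0 + 38 = 38. Stack: [38]
RETURN_VALUE → return 38.

38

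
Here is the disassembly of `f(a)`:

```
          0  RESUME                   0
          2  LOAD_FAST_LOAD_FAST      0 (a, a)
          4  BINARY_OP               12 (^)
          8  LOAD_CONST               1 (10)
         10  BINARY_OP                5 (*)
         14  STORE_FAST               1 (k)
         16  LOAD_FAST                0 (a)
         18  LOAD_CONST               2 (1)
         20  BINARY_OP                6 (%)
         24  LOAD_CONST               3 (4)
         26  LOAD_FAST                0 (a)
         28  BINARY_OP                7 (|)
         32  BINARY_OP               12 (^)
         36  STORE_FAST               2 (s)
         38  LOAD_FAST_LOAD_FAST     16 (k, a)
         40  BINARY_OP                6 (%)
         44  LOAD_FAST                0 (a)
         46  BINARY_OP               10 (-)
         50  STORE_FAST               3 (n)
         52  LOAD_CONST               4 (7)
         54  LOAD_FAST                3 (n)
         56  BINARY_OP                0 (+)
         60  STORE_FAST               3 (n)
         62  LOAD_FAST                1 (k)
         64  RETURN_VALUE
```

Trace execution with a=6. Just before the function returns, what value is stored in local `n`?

LOAD_FAST_LOAD_FAST a,a → push 6,6. Stack: [6, 6]
BINARY_OP ^ → 6 ^ 6 = 0. Stack: [0]
LOAD_CONST → push 10. Stack: [0, 10]
BINARY_OP * → 0 * 10 = 0. Stack: [0]
STORE_FAST k → k=0. Stack: []
LOAD_FAST a → push 6. Stack: [6]
LOAD_CONST → push 1. Stack: [6, 1]
BINARY_OP % → 6 % 1 = 0. Stack: [0]
LOAD_CONST → push 4. Stack: [0, 4]
LOAD_FAST a → push 6. Stack: [0, 4, 6]
BINARY_OP | → 4 | 6 = 6. Stack: [0, 6]
BINARY_OP ^ → 0 ^ 6 = 6. Stack: [6]
STORE_FAST s → s=6. Stack: []
LOAD_FAST_LOAD_FAST k,a → push 0,6. Stack: [0, 6]
BINARY_OP % → 0 % 6 = 0. Stack: [0]
LOAD_FAST a → push 6. Stack: [0, 6]
BINARY_OP - → 0 - 6 = -6. Stack: [-6]
STORE_FAST n → n=-6. Stack: []
LOAD_CONST → push 7. Stack: [7]
LOAD_FAST n → push -6. Stack: [7, -6]
BINARY_OP + → 7 + -6 = 1. Stack: [1]
STORE_FAST n → n=1. Stack: []
LOAD_FAST k → push 0. Stack: [0]
RETURN_VALUE → return 0.

1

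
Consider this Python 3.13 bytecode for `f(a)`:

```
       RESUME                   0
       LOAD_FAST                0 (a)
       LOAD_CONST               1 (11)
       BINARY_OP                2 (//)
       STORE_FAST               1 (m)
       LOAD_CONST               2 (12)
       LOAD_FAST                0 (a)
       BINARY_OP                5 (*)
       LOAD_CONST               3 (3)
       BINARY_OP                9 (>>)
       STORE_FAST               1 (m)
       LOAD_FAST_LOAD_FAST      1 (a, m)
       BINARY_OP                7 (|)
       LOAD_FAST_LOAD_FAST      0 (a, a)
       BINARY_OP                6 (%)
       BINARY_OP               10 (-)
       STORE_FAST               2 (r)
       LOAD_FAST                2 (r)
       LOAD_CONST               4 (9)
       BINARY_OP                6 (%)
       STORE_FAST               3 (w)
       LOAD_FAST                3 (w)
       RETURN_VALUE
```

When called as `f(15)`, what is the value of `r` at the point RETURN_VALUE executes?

31

LOAD_FAST a → push 15. Stack: [15]
LOAD_CONST → push 11. Stack: [15, 11]
BINARY_OP // → 15 // 11 = 1. Stack: [1]
STORE_FAST m → m=1. Stack: []
LOAD_CONST → push 12. Stack: [12]
LOAD_FAST a → push 15. Stack: [12, 15]
BINARY_OP * → 12 * 15 = 180. Stack: [180]
LOAD_CONST → push 3. Stack: [180, 3]
BINARY_OP >> → 180 >> 3 = 22. Stack: [22]
STORE_FAST m → m=22. Stack: []
LOAD_FAST_LOAD_FAST a,m → push 15,22. Stack: [15, 22]
BINARY_OP | → 15 | 22 = 31. Stack: [31]
LOAD_FAST_LOAD_FAST a,a → push 15,15. Stack: [31, 15, 15]
BINARY_OP % → 15 % 15 = 0. Stack: [31, 0]
BINARY_OP - → 31 - 0 = 31. Stack: [31]
STORE_FAST r → r=31. Stack: []
LOAD_FAST r → push 31. Stack: [31]
LOAD_CONST → push 9. Stack: [31, 9]
BINARY_OP % → 31 % 9 = 4. Stack: [4]
STORE_FAST w → w=4. Stack: []
LOAD_FAST w → push 4. Stack: [4]
RETURN_VALUE → return 4.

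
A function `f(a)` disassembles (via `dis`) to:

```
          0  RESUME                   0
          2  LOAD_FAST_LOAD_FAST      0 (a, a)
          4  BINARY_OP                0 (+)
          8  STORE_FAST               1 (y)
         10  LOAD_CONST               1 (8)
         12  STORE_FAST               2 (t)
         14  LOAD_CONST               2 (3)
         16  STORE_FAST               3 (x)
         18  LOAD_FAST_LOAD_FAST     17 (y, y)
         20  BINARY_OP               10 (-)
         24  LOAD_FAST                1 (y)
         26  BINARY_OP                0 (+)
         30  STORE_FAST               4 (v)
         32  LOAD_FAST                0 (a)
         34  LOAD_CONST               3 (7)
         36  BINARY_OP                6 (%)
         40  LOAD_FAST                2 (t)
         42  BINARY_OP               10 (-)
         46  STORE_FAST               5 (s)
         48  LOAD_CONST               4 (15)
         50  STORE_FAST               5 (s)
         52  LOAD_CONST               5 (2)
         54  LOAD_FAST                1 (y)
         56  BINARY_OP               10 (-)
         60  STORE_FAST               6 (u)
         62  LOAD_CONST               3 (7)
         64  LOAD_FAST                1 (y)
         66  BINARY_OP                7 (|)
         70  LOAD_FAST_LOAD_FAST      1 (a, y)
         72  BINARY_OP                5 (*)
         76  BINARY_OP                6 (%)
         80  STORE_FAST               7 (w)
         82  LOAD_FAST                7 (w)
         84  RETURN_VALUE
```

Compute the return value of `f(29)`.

LOAD_FAST_LOAD_FAST a,a → push 29,29. Stack: [29, 29]
BINARY_OP + → 29 + 29 = 58. Stack: [58]
STORE_FAST y → y=58. Stack: []
LOAD_CONST → push 8. Stack: [8]
STORE_FAST t → t=8. Stack: []
LOAD_CONST → push 3. Stack: [3]
STORE_FAST x → x=3. Stack: []
LOAD_FAST_LOAD_FAST y,y → push 58,58. Stack: [58, 58]
BINARY_OP - → 58 - 58 = 0. Stack: [0]
LOAD_FAST y → push 58. Stack: [0, 58]
BINARY_OP + → 0 + 58 = 58. Stack: [58]
STORE_FAST v → v=58. Stack: []
LOAD_FAST a → push 29. Stack: [29]
LOAD_CONST → push 7. Stack: [29, 7]
BINARY_OP % → 29 % 7 = 1. Stack: [1]
LOAD_FAST t → push 8. Stack: [1, 8]
BINARY_OP - → 1 - 8 = -7. Stack: [-7]
STORE_FAST s → s=-7. Stack: []
LOAD_CONST → push 15. Stack: [15]
STORE_FAST s → s=15. Stack: []
LOAD_CONST → push 2. Stack: [2]
LOAD_FAST y → push 58. Stack: [2, 58]
BINARY_OP - → 2 - 58 = -56. Stack: [-56]
STORE_FAST u → u=-56. Stack: []
LOAD_CONST → push 7. Stack: [7]
LOAD_FAST y → push 58. Stack: [7, 58]
BINARY_OP | → 7 | 58 = 63. Stack: [63]
LOAD_FAST_LOAD_FAST a,y → push 29,58. Stack: [63, 29, 58]
BINARY_OP * → 29 * 58 = 1682. Stack: [63, 1682]
BINARY_OP % → 63 % 1682 = 63. Stack: [63]
STORE_FAST w → w=63. Stack: []
LOAD_FAST w → push 63. Stack: [63]
RETURN_VALUE → return 63.

63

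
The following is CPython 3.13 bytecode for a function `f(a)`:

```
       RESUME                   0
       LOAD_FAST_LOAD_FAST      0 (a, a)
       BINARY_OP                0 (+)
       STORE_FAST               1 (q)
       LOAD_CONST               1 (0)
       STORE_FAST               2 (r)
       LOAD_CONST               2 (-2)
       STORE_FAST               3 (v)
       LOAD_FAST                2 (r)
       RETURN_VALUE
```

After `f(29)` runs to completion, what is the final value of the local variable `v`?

-2

LOAD_FAST_LOAD_FAST a,a → push 29,29. Stack: [29, 29]
BINARY_OP + → 29 + 29 = 58. Stack: [58]
STORE_FAST q → q=58. Stack: []
LOAD_CONST → push 0. Stack: [0]
STORE_FAST r → r=0. Stack: []
LOAD_CONST → push -2. Stack: [-2]
STORE_FAST v → v=-2. Stack: []
LOAD_FAST r → push 0. Stack: [0]
RETURN_VALUE → return 0.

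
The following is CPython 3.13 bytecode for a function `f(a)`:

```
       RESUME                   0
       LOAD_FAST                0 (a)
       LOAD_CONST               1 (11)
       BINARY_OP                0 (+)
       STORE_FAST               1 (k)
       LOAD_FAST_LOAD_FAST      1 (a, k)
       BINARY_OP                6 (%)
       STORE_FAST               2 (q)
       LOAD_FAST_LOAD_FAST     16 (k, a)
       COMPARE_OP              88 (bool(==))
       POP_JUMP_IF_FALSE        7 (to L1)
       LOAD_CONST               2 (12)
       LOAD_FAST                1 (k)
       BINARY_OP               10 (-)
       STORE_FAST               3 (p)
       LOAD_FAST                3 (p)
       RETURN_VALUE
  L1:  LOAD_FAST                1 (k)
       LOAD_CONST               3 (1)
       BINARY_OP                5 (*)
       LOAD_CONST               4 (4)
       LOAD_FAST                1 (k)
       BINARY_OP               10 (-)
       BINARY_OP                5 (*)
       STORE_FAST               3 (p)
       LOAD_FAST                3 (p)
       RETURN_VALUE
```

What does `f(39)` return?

-2300

LOAD_FAST a → push 39. Stack: [39]
LOAD_CONST → push 11. Stack: [39, 11]
BINARY_OP + → 39 + 11 = 50. Stack: [50]
STORE_FAST k → k=50. Stack: []
LOAD_FAST_LOAD_FAST a,k → push 39,50. Stack: [39, 50]
BINARY_OP % → 39 % 50 = 39. Stack: [39]
STORE_FAST q → q=39. Stack: []
LOAD_FAST_LOAD_FAST k,a → push 50,39. Stack: [50, 39]
COMPARE_OP bool(==) → 50 vs 39 = False. Stack: [False]
POP_JUMP_IF_FALSE → pop False; jump. Stack: []
LOAD_FAST k → push 50. Stack: [50]
LOAD_CONST → push 1. Stack: [50, 1]
BINARY_OP * → 50 * 1 = 50. Stack: [50]
LOAD_CONST → push 4. Stack: [50, 4]
LOAD_FAST k → push 50. Stack: [50, 4, 50]
BINARY_OP - → 4 - 50 = -46. Stack: [50, -46]
BINARY_OP * → 50 * -46 = -2300. Stack: [-2300]
STORE_FAST p → p=-2300. Stack: []
LOAD_FAST p → push -2300. Stack: [-2300]
RETURN_VALUE → return -2300.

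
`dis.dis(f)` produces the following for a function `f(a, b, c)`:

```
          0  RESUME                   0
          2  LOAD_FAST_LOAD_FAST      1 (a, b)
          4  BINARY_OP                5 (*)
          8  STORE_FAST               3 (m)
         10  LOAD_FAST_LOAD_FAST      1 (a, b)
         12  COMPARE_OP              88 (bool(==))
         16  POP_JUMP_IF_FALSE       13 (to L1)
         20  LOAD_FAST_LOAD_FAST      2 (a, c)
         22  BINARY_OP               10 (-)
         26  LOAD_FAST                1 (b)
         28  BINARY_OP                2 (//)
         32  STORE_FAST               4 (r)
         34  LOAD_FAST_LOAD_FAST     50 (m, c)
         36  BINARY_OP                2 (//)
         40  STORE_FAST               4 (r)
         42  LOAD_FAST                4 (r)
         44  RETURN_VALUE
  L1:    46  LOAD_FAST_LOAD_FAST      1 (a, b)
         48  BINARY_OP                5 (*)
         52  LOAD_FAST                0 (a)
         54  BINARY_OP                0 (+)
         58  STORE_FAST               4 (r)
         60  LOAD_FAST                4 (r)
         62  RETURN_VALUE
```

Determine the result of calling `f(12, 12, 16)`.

LOAD_FAST_LOAD_FAST a,b → push 12,12. Stack: [12, 12]
BINARY_OP * → 12 * 12 = 144. Stack: [144]
STORE_FAST m → m=144. Stack: []
LOAD_FAST_LOAD_FAST a,b → push 12,12. Stack: [12, 12]
COMPARE_OP bool(==) → 12 vs 12 = True. Stack: [True]
POP_JUMP_IF_FALSE → pop True; no jump. Stack: []
LOAD_FAST_LOAD_FAST a,c → push 12,16. Stack: [12, 16]
BINARY_OP - → 12 - 16 = -4. Stack: [-4]
LOAD_FAST b → push 12. Stack: [-4, 12]
BINARY_OP // → -4 // 12 = -1. Stack: [-1]
STORE_FAST r → r=-1. Stack: []
LOAD_FAST_LOAD_FAST m,c → push 144,16. Stack: [144, 16]
BINARY_OP // → 144 // 16 = 9. Stack: [9]
STORE_FAST r → r=9. Stack: []
LOAD_FAST r → push 9. Stack: [9]
RETURN_VALUE → return 9.

9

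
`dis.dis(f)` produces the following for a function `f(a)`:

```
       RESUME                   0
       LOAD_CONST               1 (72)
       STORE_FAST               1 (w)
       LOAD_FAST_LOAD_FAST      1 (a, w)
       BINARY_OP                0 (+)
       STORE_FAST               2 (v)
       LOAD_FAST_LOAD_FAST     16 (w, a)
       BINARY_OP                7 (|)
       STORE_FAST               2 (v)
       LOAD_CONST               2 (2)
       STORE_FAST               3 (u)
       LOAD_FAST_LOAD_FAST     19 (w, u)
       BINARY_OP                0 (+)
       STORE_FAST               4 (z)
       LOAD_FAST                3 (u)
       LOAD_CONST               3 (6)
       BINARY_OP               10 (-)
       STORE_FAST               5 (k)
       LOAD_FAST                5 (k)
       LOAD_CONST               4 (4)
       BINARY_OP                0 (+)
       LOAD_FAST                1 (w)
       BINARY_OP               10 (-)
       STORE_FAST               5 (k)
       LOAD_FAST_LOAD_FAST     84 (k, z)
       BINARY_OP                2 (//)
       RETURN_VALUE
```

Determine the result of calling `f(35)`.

-1

LOAD_CONST → push 72. Stack: [72]
STORE_FAST w → w=72. Stack: []
LOAD_FAST_LOAD_FAST a,w → push 35,72. Stack: [35, 72]
BINARY_OP + → 35 + 72 = 107. Stack: [107]
STORE_FAST v → v=107. Stack: []
LOAD_FAST_LOAD_FAST w,a → push 72,35. Stack: [72, 35]
BINARY_OP | → 72 | 35 = 107. Stack: [107]
STORE_FAST v → v=107. Stack: []
LOAD_CONST → push 2. Stack: [2]
STORE_FAST u → u=2. Stack: []
LOAD_FAST_LOAD_FAST w,u → push 72,2. Stack: [72, 2]
BINARY_OP + → 72 + 2 = 74. Stack: [74]
STORE_FAST z → z=74. Stack: []
LOAD_FAST u → push 2. Stack: [2]
LOAD_CONST → push 6. Stack: [2, 6]
BINARY_OP - → 2 - 6 = -4. Stack: [-4]
STORE_FAST k → k=-4. Stack: []
LOAD_FAST k → push -4. Stack: [-4]
LOAD_CONST → push 4. Stack: [-4, 4]
BINARY_OP + → -4 + 4 = 0. Stack: [0]
LOAD_FAST w → push 72. Stack: [0, 72]
BINARY_OP - → 0 - 72 = -72. Stack: [-72]
STORE_FAST k → k=-72. Stack: []
LOAD_FAST_LOAD_FAST k,z → push -72,74. Stack: [-72, 74]
BINARY_OP // → -72 // 74 = -1. Stack: [-1]
RETURN_VALUE → return -1.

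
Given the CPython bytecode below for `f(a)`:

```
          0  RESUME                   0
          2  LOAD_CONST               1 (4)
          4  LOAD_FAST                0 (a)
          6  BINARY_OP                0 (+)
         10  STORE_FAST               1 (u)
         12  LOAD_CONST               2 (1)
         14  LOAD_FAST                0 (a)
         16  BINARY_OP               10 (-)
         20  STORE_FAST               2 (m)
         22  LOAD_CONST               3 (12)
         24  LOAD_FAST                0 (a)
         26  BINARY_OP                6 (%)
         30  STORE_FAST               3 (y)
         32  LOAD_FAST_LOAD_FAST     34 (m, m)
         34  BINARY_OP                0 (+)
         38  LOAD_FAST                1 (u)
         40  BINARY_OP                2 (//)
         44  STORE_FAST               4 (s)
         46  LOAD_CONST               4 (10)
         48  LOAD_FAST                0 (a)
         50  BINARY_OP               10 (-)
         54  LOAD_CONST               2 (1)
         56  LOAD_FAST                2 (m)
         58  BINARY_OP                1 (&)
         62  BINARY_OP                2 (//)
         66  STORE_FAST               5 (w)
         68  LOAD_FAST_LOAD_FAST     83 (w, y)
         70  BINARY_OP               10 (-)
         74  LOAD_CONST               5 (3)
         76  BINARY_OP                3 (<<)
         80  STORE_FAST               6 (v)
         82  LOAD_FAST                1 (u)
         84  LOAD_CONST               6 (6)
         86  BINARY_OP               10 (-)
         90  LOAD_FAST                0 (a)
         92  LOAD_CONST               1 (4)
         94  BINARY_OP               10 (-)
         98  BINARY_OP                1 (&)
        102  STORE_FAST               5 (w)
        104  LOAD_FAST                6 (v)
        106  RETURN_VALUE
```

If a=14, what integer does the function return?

-128

LOAD_CONST → push 4. Stack: [4]
LOAD_FAST a → push 14. Stack: [4, 14]
BINARY_OP + → 4 + 14 = 18. Stack: [18]
STORE_FAST u → u=18. Stack: []
LOAD_CONST → push 1. Stack: [1]
LOAD_FAST a → push 14. Stack: [1, 14]
BINARY_OP - → 1 - 14 = -13. Stack: [-13]
STORE_FAST m → m=-13. Stack: []
LOAD_CONST → push 12. Stack: [12]
LOAD_FAST a → push 14. Stack: [12, 14]
BINARY_OP % → 12 % 14 = 12. Stack: [12]
STORE_FAST y → y=12. Stack: []
LOAD_FAST_LOAD_FAST m,m → push -13,-13. Stack: [-13, -13]
BINARY_OP + → -13 + -13 = -26. Stack: [-26]
LOAD_FAST u → push 18. Stack: [-26, 18]
BINARY_OP // → -26 // 18 = -2. Stack: [-2]
STORE_FAST s → s=-2. Stack: []
LOAD_CONST → push 10. Stack: [10]
LOAD_FAST a → push 14. Stack: [10, 14]
BINARY_OP - → 10 - 14 = -4. Stack: [-4]
LOAD_CONST → push 1. Stack: [-4, 1]
LOAD_FAST m → push -13. Stack: [-4, 1, -13]
BINARY_OP & → 1 & -13 = 1. Stack: [-4, 1]
BINARY_OP // → -4 // 1 = -4. Stack: [-4]
STORE_FAST w → w=-4. Stack: []
LOAD_FAST_LOAD_FAST w,y → push -4,12. Stack: [-4, 12]
BINARY_OP - → -4 - 12 = -16. Stack: [-16]
LOAD_CONST → push 3. Stack: [-16, 3]
BINARY_OP << → -16 << 3 = -128. Stack: [-128]
STORE_FAST v → v=-128. Stack: []
LOAD_FAST u → push 18. Stack: [18]
LOAD_CONST → push 6. Stack: [18, 6]
BINARY_OP - → 18 - 6 = 12. Stack: [12]
LOAD_FAST a → push 14. Stack: [12, 14]
LOAD_CONST → push 4. Stack: [12, 14, 4]
BINARY_OP - → 14 - 4 = 10. Stack: [12, 10]
BINARY_OP & → 12 & 10 = 8. Stack: [8]
STORE_FAST w → w=8. Stack: []
LOAD_FAST v → push -128. Stack: [-128]
RETURN_VALUE → return -128.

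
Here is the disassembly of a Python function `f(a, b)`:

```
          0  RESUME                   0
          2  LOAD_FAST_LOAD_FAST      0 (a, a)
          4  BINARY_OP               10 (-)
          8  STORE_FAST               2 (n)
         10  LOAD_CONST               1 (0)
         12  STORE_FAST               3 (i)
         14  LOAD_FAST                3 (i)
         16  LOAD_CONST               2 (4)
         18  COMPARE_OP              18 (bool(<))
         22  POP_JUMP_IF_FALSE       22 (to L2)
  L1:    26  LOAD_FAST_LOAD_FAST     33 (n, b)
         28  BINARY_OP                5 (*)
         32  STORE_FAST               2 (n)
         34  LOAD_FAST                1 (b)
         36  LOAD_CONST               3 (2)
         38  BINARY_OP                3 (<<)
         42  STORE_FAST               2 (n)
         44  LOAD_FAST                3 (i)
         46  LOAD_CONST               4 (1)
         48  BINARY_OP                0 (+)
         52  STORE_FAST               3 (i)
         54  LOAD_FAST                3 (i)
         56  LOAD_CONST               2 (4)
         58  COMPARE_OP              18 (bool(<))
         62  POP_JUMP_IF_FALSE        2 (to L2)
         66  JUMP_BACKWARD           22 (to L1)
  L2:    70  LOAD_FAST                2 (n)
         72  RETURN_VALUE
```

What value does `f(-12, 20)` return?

LOAD_FAST_LOAD_FAST a,a → push -12,-12
BINARY_OP - → -12 - -12 = 0
STORE_FAST n → n=0
LOAD_CONST → push 0
STORE_FAST i → i=0
LOAD_FAST i → push 0
LOAD_CONST → push 4
COMPARE_OP bool(<) → 0 vs 4 = True
POP_JUMP_IF_FALSE → pop True; no jump
LOAD_FAST_LOAD_FAST n,b → push 0,20
BINARY_OP * → 0 * 20 = 0
STORE_FAST n → n=0
LOAD_FAST b → push 20
LOAD_CONST → push 2
BINARY_OP << → 20 << 2 = 80
STORE_FAST n → n=80
LOAD_FAST i → push 0
LOAD_CONST → push 1
BINARY_OP + → 0 + 1 = 1
STORE_FAST i → i=1
LOAD_FAST i → push 1
LOAD_CONST → push 4
COMPARE_OP bool(<) → 1 vs 4 = True
POP_JUMP_IF_FALSE → pop True; no jump
LOAD_FAST_LOAD_FAST n,b → push 80,20
BINARY_OP * → 80 * 20 = 1600
STORE_FAST n → n=1600
LOAD_FAST b → push 20
LOAD_CONST → push 2
BINARY_OP << → 20 << 2 = 80
STORE_FAST n → n=80
LOAD_FAST i → push 1
LOAD_CONST → push 1
BINARY_OP + → 1 + 1 = 2
STORE_FAST i → i=2
LOAD_FAST i → push 2
LOAD_CONST → push 4
COMPARE_OP bool(<) → 2 vs 4 = True
POP_JUMP_IF_FALSE → pop True; no jump
LOAD_FAST_LOAD_FAST n,b → push 80,20
BINARY_OP * → 80 * 20 = 1600
STORE_FAST n → n=1600
LOAD_FAST b → push 20
LOAD_CONST → push 2
BINARY_OP << → 20 << 2 = 80
STORE_FAST n → n=80
LOAD_FAST i → push 2
LOAD_CONST → push 1
BINARY_OP + → 2 + 1 = 3
STORE_FAST i → i=3
LOAD_FAST i → push 3
LOAD_CONST → push 4
COMPARE_OP bool(<) → 3 vs 4 = True
POP_JUMP_IF_FALSE → pop True; no jump
LOAD_FAST_LOAD_FAST n,b → push 80,20
BINARY_OP * → 80 * 20 = 1600
STORE_FAST n → n=1600
LOAD_FAST b → push 20
LOAD_CONST → push 2
BINARY_OP << → 20 << 2 = 80
STORE_FAST n → n=80
LOAD_FAST i → push 3
LOAD_CONST → push 1
BINARY_OP + → 3 + 1 = 4
STORE_FAST i → i=4
LOAD_FAST i → push 4
LOAD_CONST → push 4
COMPARE_OP bool(<) → 4 vs 4 = False
POP_JUMP_IF_FALSE → pop False; jump
LOAD_FAST n → push 80
RETURN_VALUE → return 80.

80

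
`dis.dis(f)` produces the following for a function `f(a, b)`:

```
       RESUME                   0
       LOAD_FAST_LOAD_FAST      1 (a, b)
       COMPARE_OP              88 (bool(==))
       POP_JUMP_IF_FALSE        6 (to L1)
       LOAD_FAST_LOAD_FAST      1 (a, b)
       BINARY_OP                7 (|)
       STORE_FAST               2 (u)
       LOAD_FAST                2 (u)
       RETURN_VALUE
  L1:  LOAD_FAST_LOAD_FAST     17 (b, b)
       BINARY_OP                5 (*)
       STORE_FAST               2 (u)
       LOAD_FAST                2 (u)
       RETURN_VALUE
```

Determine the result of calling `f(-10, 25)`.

LOAD_FAST_LOAD_FAST a,b → push -10,25. Stack: [-10, 25]
COMPARE_OP bool(==) → -10 vs 25 = False. Stack: [False]
POP_JUMP_IF_FALSE → pop False; jump. Stack: []
LOAD_FAST_LOAD_FAST b,b → push 25,25. Stack: [25, 25]
BINARY_OP * → 25 * 25 = 625. Stack: [625]
STORE_FAST u → u=625. Stack: []
LOAD_FAST u → push 625. Stack: [625]
RETURN_VALUE → return 625.

625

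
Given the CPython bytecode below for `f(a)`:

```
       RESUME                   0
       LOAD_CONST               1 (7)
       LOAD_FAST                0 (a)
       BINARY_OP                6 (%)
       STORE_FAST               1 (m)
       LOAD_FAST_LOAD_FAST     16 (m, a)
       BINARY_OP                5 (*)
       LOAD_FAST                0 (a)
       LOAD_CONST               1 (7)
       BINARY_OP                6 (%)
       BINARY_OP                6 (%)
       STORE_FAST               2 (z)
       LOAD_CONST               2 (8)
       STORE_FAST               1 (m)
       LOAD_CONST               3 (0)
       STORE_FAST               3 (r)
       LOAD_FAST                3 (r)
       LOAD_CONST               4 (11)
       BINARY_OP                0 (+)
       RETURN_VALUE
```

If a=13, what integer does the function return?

11

LOAD_CONST → push 7. Stack: [7]
LOAD_FAST a → push 13. Stack: [7, 13]
BINARY_OP % → 7 % 13 = 7. Stack: [7]
STORE_FAST m → m=7. Stack: []
LOAD_FAST_LOAD_FAST m,a → push 7,13. Stack: [7, 13]
BINARY_OP * → 7 * 13 = 91. Stack: [91]
LOAD_FAST a → push 13. Stack: [91, 13]
LOAD_CONST → push 7. Stack: [91, 13, 7]
BINARY_OP % → 13 % 7 = 6. Stack: [91, 6]
BINARY_OP % → 91 % 6 = 1. Stack: [1]
STORE_FAST z → z=1. Stack: []
LOAD_CONST → push 8. Stack: [8]
STORE_FAST m → m=8. Stack: []
LOAD_CONST → push 0. Stack: [0]
STORE_FAST r → r=0. Stack: []
LOAD_FAST r → push 0. Stack: [0]
LOAD_CONST → push 11. Stack: [0, 11]
BINARY_OP + → 0 + 11 = 11. Stack: [11]
RETURN_VALUE → return 11.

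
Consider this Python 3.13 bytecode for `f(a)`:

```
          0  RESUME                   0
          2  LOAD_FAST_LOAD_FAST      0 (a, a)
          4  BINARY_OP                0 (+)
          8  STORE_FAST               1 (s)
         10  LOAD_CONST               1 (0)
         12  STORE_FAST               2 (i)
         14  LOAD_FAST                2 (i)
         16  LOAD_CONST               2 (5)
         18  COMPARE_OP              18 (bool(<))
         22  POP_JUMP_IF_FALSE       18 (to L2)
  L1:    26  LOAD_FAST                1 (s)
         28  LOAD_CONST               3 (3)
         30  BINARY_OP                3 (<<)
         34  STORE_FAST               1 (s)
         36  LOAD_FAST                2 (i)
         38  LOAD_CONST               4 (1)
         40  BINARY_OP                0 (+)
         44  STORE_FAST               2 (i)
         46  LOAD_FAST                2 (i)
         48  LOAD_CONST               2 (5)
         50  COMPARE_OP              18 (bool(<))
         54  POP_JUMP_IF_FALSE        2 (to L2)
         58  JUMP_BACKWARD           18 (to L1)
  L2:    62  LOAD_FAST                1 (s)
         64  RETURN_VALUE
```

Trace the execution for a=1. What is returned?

LOAD_FAST_LOAD_FAST a,a → push 1,1
BINARY_OP + → 1 + 1 = 2
STORE_FAST s → s=2
LOAD_CONST → push 0
STORE_FAST i → i=0
LOAD_FAST i → push 0
LOAD_CONST → push 5
COMPARE_OP bool(<) → 0 vs 5 = True
POP_JUMP_IF_FALSE → pop True; no jump
LOAD_FAST s → push 2
LOAD_CONST → push 3
BINARY_OP << → 2 << 3 = 16
STORE_FAST s → s=16
LOAD_FAST i → push 0
LOAD_CONST → push 1
BINARY_OP + → 0 + 1 = 1
STORE_FAST i → i=1
LOAD_FAST i → push 1
LOAD_CONST → push 5
COMPARE_OP bool(<) → 1 vs 5 = True
POP_JUMP_IF_FALSE → pop True; no jump
LOAD_FAST s → push 16
LOAD_CONST → push 3
BINARY_OP << → 16 << 3 = 128
STORE_FAST s → s=128
LOAD_FAST i → push 1
LOAD_CONST → push 1
BINARY_OP + → 1 + 1 = 2
STORE_FAST i → i=2
LOAD_FAST i → push 2
LOAD_CONST → push 5
COMPARE_OP bool(<) → 2 vs 5 = True
POP_JUMP_IF_FALSE → pop True; no jump
LOAD_FAST s → push 128
LOAD_CONST → push 3
BINARY_OP << → 128 << 3 = 1024
STORE_FAST s → s=1024
LOAD_FAST i → push 2
LOAD_CONST → push 1
BINARY_OP + → 2 + 1 = 3
STORE_FAST i → i=3
LOAD_FAST i → push 3
LOAD_CONST → push 5
COMPARE_OP bool(<) → 3 vs 5 = True
POP_JUMP_IF_FALSE → pop True; no jump
LOAD_FAST s → push 1024
LOAD_CONST → push 3
BINARY_OP << → 1024 << 3 = 8192
STORE_FAST s → s=8192
LOAD_FAST i → push 3
LOAD_CONST → push 1
BINARY_OP + → 3 + 1 = 4
STORE_FAST i → i=4
LOAD_FAST i → push 4
LOAD_CONST → push 5
COMPARE_OP bool(<) → 4 vs 5 = True
POP_JUMP_IF_FALSE → pop True; no jump
LOAD_FAST s → push 8192
LOAD_CONST → push 3
BINARY_OP << → 8192 << 3 = 65536
STORE_FAST s → s=65536
LOAD_FAST i → push 4
LOAD_CONST → push 1
BINARY_OP + → 4 + 1 = 5
STORE_FAST i → i=5
LOAD_FAST i → push 5
LOAD_CONST → push 5
COMPARE_OP bool(<) → 5 vs 5 = False
POP_JUMP_IF_FALSE → pop False; jump
LOAD_FAST s → push 65536
RETURN_VALUE → return 65536.

65536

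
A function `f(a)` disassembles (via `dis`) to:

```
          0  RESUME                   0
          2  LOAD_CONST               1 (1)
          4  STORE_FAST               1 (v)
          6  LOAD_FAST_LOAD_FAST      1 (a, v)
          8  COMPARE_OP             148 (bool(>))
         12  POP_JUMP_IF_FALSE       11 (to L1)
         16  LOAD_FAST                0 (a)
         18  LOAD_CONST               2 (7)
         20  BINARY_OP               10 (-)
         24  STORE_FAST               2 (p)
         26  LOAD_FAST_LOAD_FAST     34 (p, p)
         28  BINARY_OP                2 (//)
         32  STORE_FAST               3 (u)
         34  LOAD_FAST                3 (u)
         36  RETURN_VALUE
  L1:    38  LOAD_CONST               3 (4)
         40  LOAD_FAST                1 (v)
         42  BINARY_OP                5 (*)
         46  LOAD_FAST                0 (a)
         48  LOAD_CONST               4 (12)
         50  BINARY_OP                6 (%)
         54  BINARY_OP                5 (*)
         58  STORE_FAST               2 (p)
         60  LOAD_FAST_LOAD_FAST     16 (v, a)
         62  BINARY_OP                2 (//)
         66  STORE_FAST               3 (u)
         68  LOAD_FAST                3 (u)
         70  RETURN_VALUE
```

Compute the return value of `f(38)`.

LOAD_CONST → push 1. Stack: [1]
STORE_FAST v → v=1. Stack: []
LOAD_FAST_LOAD_FAST a,v → push 38,1. Stack: [38, 1]
COMPARE_OP bool(>) → 38 vs 1 = True. Stack: [True]
POP_JUMP_IF_FALSE → pop True; no jump. Stack: []
LOAD_FAST a → push 38. Stack: [38]
LOAD_CONST → push 7. Stack: [38, 7]
BINARY_OP - → 38 - 7 = 31. Stack: [31]
STORE_FAST p → p=31. Stack: []
LOAD_FAST_LOAD_FAST p,p → push 31,31. Stack: [31, 31]
BINARY_OP // → 31 // 31 = 1. Stack: [1]
STORE_FAST u → u=1. Stack: []
LOAD_FAST u → push 1. Stack: [1]
RETURN_VALUE → return 1.

1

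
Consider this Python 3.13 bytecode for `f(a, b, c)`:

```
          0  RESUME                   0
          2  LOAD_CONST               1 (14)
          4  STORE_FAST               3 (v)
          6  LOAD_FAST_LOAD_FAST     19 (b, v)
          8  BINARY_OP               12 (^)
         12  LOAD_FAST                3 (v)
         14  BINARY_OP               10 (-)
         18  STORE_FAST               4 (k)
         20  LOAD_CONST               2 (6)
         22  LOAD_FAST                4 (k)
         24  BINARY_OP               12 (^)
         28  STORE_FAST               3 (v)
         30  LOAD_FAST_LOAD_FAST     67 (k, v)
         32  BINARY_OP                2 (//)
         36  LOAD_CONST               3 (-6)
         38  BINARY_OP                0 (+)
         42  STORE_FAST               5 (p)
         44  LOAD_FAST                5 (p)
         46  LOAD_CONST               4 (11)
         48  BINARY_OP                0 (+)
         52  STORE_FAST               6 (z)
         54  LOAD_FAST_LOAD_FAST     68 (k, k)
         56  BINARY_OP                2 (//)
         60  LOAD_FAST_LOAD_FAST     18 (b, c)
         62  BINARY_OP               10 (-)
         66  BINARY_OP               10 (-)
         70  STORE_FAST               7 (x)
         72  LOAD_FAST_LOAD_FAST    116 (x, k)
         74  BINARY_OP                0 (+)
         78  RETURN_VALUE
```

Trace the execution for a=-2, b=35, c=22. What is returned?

19

LOAD_CONST → push 14. Stack: [14]
STORE_FAST v → v=14. Stack: []
LOAD_FAST_LOAD_FAST b,v → push 35,14. Stack: [35, 14]
BINARY_OP ^ → 35 ^ 14 = 45. Stack: [45]
LOAD_FAST v → push 14. Stack: [45, 14]
BINARY_OP - → 45 - 14 = 31. Stack: [31]
STORE_FAST k → k=31. Stack: []
LOAD_CONST → push 6. Stack: [6]
LOAD_FAST k → push 31. Stack: [6, 31]
BINARY_OP ^ → 6 ^ 31 = 25. Stack: [25]
STORE_FAST v → v=25. Stack: []
LOAD_FAST_LOAD_FAST k,v → push 31,25. Stack: [31, 25]
BINARY_OP // → 31 // 25 = 1. Stack: [1]
LOAD_CONST → push -6. Stack: [1, -6]
BINARY_OP + → 1 + -6 = -5. Stack: [-5]
STORE_FAST p → p=-5. Stack: []
LOAD_FAST p → push -5. Stack: [-5]
LOAD_CONST → push 11. Stack: [-5, 11]
BINARY_OP + → -5 + 11 = 6. Stack: [6]
STORE_FAST z → z=6. Stack: []
LOAD_FAST_LOAD_FAST k,k → push 31,31. Stack: [31, 31]
BINARY_OP // → 31 // 31 = 1. Stack: [1]
LOAD_FAST_LOAD_FAST b,c → push 35,22. Stack: [1, 35, 22]
BINARY_OP - → 35 - 22 = 13. Stack: [1, 13]
BINARY_OP - → 1 - 13 = -12. Stack: [-12]
STORE_FAST x → x=-12. Stack: []
LOAD_FAST_LOAD_FAST x,k → push -12,31. Stack: [-12, 31]
BINARY_OP + → -12 + 31 = 19. Stack: [19]
RETURN_VALUE → return 19.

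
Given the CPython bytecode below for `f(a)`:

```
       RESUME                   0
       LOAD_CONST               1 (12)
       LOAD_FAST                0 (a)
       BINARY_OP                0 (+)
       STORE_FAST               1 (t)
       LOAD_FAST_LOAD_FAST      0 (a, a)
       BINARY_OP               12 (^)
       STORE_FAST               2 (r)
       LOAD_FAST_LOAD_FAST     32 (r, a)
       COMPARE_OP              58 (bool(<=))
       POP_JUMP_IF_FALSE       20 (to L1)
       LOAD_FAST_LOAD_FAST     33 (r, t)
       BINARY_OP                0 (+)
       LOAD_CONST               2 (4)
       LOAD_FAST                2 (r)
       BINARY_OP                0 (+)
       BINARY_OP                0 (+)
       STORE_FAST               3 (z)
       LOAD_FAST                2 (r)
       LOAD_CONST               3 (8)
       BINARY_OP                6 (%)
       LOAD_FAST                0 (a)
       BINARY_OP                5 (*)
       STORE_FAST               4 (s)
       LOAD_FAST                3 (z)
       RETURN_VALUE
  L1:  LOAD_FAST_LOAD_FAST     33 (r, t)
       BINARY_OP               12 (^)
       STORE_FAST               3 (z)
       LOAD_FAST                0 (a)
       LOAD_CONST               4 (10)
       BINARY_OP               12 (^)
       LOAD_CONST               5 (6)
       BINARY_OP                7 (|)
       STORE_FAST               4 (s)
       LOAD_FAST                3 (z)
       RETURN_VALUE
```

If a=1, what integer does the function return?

LOAD_CONST → push 12. Stack: [12]
LOAD_FAST a → push 1. Stack: [12, 1]
BINARY_OP + → 12 + 1 = 13. Stack: [13]
STORE_FAST t → t=13. Stack: []
LOAD_FAST_LOAD_FAST a,a → push 1,1. Stack: [1, 1]
BINARY_OP ^ → 1 ^ 1 = 0. Stack: [0]
STORE_FAST r → r=0. Stack: []
LOAD_FAST_LOAD_FAST r,a → push 0,1. Stack: [0, 1]
COMPARE_OP bool(<=) → 0 vs 1 = True. Stack: [True]
POP_JUMP_IF_FALSE → pop True; no jump. Stack: []
LOAD_FAST_LOAD_FAST r,t → push 0,13. Stack: [0, 13]
BINARY_OP + → 0 + 13 = 13. Stack: [13]
LOAD_CONST → push 4. Stack: [13, 4]
LOAD_FAST r → push 0. Stack: [13, 4, 0]
BINARY_OP + → 4 + 0 = 4. Stack: [13, 4]
BINARY_OP + → 13 + 4 = 17. Stack: [17]
STORE_FAST z → z=17. Stack: []
LOAD_FAST r → push 0. Stack: [0]
LOAD_CONST → push 8. Stack: [0, 8]
BINARY_OP % → 0 % 8 = 0. Stack: [0]
LOAD_FAST a → push 1. Stack: [0, 1]
BINARY_OP * → 0 * 1 = 0. Stack: [0]
STORE_FAST s → s=0. Stack: []
LOAD_FAST z → push 17. Stack: [17]
RETURN_VALUE → return 17.

17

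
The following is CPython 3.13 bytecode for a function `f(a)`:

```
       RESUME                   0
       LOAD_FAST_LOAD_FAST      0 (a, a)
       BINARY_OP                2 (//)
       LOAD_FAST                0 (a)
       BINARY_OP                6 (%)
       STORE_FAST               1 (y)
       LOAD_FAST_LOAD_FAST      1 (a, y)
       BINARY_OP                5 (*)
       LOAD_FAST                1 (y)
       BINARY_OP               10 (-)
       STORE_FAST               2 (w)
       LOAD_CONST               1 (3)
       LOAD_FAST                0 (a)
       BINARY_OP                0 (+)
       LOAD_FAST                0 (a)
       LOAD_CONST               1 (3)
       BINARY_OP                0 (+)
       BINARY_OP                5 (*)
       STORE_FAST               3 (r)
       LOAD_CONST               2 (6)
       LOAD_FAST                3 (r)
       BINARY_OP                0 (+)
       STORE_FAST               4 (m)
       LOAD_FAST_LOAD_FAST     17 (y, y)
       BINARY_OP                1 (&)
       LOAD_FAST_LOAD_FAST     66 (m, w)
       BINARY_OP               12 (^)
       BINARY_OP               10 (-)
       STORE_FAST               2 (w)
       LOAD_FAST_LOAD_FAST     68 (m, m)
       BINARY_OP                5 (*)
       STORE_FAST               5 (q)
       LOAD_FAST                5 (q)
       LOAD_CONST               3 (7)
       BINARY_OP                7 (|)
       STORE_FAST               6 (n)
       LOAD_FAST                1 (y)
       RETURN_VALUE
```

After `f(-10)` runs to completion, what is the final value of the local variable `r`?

LOAD_FAST_LOAD_FAST a,a → push -10,-10. Stack: [-10, -10]
BINARY_OP // → -10 // -10 = 1. Stack: [1]
LOAD_FAST a → push -10. Stack: [1, -10]
BINARY_OP % → 1 % -10 = -9. Stack: [-9]
STORE_FAST y → y=-9. Stack: []
LOAD_FAST_LOAD_FAST a,y → push -10,-9. Stack: [-10, -9]
BINARY_OP * → -10 * -9 = 90. Stack: [90]
LOAD_FAST y → push -9. Stack: [90, -9]
BINARY_OP - → 90 - -9 = 99. Stack: [99]
STORE_FAST w → w=99. Stack: []
LOAD_CONST → push 3. Stack: [3]
LOAD_FAST a → push -10. Stack: [3, -10]
BINARY_OP + → 3 + -10 = -7. Stack: [-7]
LOAD_FAST a → push -10. Stack: [-7, -10]
LOAD_CONST → push 3. Stack: [-7, -10, 3]
BINARY_OP + → -10 + 3 = -7. Stack: [-7, -7]
BINARY_OP * → -7 * -7 = 49. Stack: [49]
STORE_FAST r → r=49. Stack: []
LOAD_CONST → push 6. Stack: [6]
LOAD_FAST r → push 49. Stack: [6, 49]
BINARY_OP + → 6 + 49 = 55. Stack: [55]
STORE_FAST m → m=55. Stack: []
LOAD_FAST_LOAD_FAST y,y → push -9,-9. Stack: [-9, -9]
BINARY_OP & → -9 & -9 = -9. Stack: [-9]
LOAD_FAST_LOAD_FAST m,w → push 55,99. Stack: [-9, 55, 99]
BINARY_OP ^ → 55 ^ 99 = 84. Stack: [-9, 84]
BINARY_OP - → -9 - 84 = -93. Stack: [-93]
STORE_FAST w → w=-93. Stack: []
LOAD_FAST_LOAD_FAST m,m → push 55,55. Stack: [55, 55]
BINARY_OP * → 55 * 55 = 3025. Stack: [3025]
STORE_FAST q → q=3025. Stack: []
LOAD_FAST q → push 3025. Stack: [3025]
LOAD_CONST → push 7. Stack: [3025, 7]
BINARY_OP | → 3025 | 7 = 3031. Stack: [3031]
STORE_FAST n → n=3031. Stack: []
LOAD_FAST y → push -9. Stack: [-9]
RETURN_VALUE → return -9.

49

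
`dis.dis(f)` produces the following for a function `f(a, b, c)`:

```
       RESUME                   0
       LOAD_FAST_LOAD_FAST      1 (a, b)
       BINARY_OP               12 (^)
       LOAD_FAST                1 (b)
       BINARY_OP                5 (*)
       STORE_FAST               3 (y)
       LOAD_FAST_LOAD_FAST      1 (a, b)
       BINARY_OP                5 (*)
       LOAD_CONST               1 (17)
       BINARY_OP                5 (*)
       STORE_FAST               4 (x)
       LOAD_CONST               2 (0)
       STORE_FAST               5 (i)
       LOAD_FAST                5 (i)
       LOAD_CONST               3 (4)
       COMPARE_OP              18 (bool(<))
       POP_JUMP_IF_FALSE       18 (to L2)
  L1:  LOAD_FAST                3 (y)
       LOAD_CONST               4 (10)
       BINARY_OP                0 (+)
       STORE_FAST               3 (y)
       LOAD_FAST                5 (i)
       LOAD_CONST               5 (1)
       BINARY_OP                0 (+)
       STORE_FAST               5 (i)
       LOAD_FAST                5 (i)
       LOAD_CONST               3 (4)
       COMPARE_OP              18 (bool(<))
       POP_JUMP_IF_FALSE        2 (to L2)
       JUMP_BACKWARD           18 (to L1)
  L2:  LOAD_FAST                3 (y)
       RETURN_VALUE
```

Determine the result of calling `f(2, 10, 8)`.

LOAD_FAST_LOAD_FAST a,b → push 2,10. Stack: [2, 10]
BINARY_OP ^ → 2 ^ 10 = 8. Stack: [8]
LOAD_FAST b → push 10. Stack: [8, 10]
BINARY_OP * → 8 * 10 = 80. Stack: [80]
STORE_FAST y → y=80. Stack: []
LOAD_FAST_LOAD_FAST a,b → push 2,10. Stack: [2, 10]
BINARY_OP * → 2 * 10 = 20. Stack: [20]
LOAD_CONST → push 17. Stack: [20, 17]
BINARY_OP * → 20 * 17 = 340. Stack: [340]
STORE_FAST x → x=340. Stack: []
LOAD_CONST → push 0. Stack: [0]
STORE_FAST i → i=0. Stack: []
LOAD_FAST i → push 0. Stack: [0]
LOAD_CONST → push 4. Stack: [0, 4]
COMPARE_OP bool(<) → 0 vs 4 = True. Stack: [True]
POP_JUMP_IF_FALSE → pop True; no jump. Stack: []
LOAD_FAST y → push 80. Stack: [80]
LOAD_CONST → push 10. Stack: [80, 10]
BINARY_OP + → 80 + 10 = 90. Stack: [90]
STORE_FAST y → y=90. Stack: []
LOAD_FAST i → push 0. Stack: [0]
LOAD_CONST → push 1. Stack: [0, 1]
BINARY_OP + → 0 + 1 = 1. Stack: [1]
STORE_FAST i → i=1. Stack: []
LOAD_FAST i → push 1. Stack: [1]
LOAD_CONST → push 4. Stack: [1, 4]
COMPARE_OP bool(<) → 1 vs 4 = True. Stack: [True]
POP_JUMP_IF_FALSE → pop True; no jump. Stack: []
LOAD_FAST y → push 90. Stack: [90]
LOAD_CONST → push 10. Stack: [90, 10]
BINARY_OP + → 90 + 10 = 100. Stack: [100]
STORE_FAST y → y=100. Stack: []
LOAD_FAST i → push 1. Stack: [1]
LOAD_CONST → push 1. Stack: [1, 1]
BINARY_OP + → 1 + 1 = 2. Stack: [2]
STORE_FAST i → i=2. Stack: []
LOAD_FAST i → push 2. Stack: [2]
LOAD_CONST → push 4. Stack: [2, 4]
COMPARE_OP bool(<) → 2 vs 4 = True. Stack: [True]
POP_JUMP_IF_FALSE → pop True; no jump. Stack: []
LOAD_FAST y → push 100. Stack: [100]
LOAD_CONST → push 10. Stack: [100, 10]
BINARY_OP + → 100 + 10 = 110. Stack: [110]
STORE_FAST y → y=110. Stack: []
LOAD_FAST i → push 2. Stack: [2]
LOAD_CONST → push 1. Stack: [2, 1]
BINARY_OP + → 2 + 1 = 3. Stack: [3]
STORE_FAST i → i=3. Stack: []
LOAD_FAST i → push 3. Stack: [3]
LOAD_CONST → push 4. Stack: [3, 4]
COMPARE_OP bool(<) → 3 vs 4 = True. Stack: [True]
POP_JUMP_IF_FALSE → pop True; no jump. Stack: []
LOAD_FAST y → push 110. Stack: [110]
LOAD_CONST → push 10. Stack: [110, 10]
BINARY_OP + → 110 + 10 = 120. Stack: [120]
STORE_FAST y → y=120. Stack: []
LOAD_FAST i → push 3. Stack: [3]
LOAD_CONST → push 1. Stack: [3, 1]
BINARY_OP + → 3 + 1 = 4. Stack: [4]
STORE_FAST i → i=4. Stack: []
LOAD_FAST i → push 4. Stack: [4]
LOAD_CONST → push 4. Stack: [4, 4]
COMPARE_OP bool(<) → 4 vs 4 = False. Stack: [False]
POP_JUMP_IF_FALSE → pop False; jump. Stack: []
LOAD_FAST y → push 120. Stack: [120]
RETURN_VALUE → return 120.

120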